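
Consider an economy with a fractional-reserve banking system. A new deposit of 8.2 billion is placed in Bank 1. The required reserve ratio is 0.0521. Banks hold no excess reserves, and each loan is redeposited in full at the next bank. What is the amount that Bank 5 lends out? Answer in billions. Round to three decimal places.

6.275 billion

Each bank lends a fraction (1 − rr) = 0.9479 of the deposit it receives, so Bank 5 receives 8.2·0.9479^4 and lends 8.2·0.9479^5 ≈ 6.2752 billion.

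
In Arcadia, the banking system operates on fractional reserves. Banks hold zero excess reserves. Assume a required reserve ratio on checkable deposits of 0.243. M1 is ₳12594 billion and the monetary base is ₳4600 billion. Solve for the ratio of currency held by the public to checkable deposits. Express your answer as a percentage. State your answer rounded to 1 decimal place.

19.3%

Using m = M/MB = 12594/4600 ≈ 2.737826. From m = (1 + c)/(c + rr + e), rearranging gives 1 + c = m·(c + rr + e), so c·(1 − m) = m·(rr + e) − 1.
Hence c = [m·(rr + e) − 1]/(1 − m) = [2.737826 × (0.243 + 0) − 1] / (1 − 2.737826) ≈ 0.192602.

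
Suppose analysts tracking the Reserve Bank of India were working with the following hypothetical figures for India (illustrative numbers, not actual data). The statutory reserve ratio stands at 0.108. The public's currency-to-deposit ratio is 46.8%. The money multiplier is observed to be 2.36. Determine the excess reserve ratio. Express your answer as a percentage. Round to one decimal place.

4.6%

Using m = 2.36. Since m = (1 + c)/(c + rr + e), the denominator satisfies c + rr + e = (1 + c)/m = (1 + 0.468) / 2.36 ≈ 0.622034.
With c = 0.468 and rr = 0.108, the excess reserve ratio is 0.622034 − 0.468 − 0.108 = 0.046034.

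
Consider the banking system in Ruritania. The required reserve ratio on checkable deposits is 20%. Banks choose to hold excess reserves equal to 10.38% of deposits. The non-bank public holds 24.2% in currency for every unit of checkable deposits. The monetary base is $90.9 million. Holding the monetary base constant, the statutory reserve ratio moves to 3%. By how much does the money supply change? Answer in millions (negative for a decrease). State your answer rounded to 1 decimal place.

Initially m₁ = (1 + 0.242) / (0.2 + 0.1038 + 0.242) ≈ 2.2756, so M₁ = 2.2756 × 90.9 ≈ 206.852 million.
After the change m₂ = (1 + 0.242) / (0.03 + 0.1038 + 0.242) ≈ 3.3049, so M₂ = 3.3049 × 90.9 ≈ 300.4154 million.
ΔM = M₂ − M₁ = 300.4154 − 206.852 = 93.5634 million.

$93.6 million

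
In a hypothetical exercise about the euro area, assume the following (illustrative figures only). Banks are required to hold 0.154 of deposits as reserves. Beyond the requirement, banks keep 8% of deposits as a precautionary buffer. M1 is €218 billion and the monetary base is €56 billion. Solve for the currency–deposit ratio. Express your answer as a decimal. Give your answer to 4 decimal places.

0.0308

Using m = M/MB = 218/56 ≈ 3.892857. From m = (1 + c)/(c + rr + e), rearranging gives 1 + c = m·(c + rr + e), so c·(1 − m) = m·(rr + e) − 1.
Hence c = [m·(rr + e) − 1]/(1 − m) = [3.892857 × (0.154 + 0.08) − 1] / (1 − 3.892857) ≈ 0.030790.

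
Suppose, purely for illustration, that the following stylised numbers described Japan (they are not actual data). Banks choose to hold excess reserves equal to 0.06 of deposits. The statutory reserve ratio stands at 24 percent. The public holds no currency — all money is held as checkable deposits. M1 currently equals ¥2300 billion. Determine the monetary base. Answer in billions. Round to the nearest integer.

¥690 billion

The money multiplier is m = 1 / (rr + e) = 1 / (0.24 + 0.06) ≈ 3.33333.
MB = M / m = 2300 / 3.33333 ≈ 690.0007 billion.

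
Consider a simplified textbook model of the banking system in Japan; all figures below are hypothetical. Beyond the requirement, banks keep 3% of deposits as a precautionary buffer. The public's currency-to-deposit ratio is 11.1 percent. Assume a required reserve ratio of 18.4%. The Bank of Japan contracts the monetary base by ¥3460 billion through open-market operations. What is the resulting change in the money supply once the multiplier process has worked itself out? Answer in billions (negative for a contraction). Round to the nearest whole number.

The money multiplier is m = (1 + c) / (rr + e + c) = (1 + 0.111) / (0.184 + 0.03 + 0.111) ≈ 3.41846.
The sale removes 3460 billion of base, so ΔM = m × ΔMB = 3.41846 × (−3460) = -11827.8716 billion.

-11828 billion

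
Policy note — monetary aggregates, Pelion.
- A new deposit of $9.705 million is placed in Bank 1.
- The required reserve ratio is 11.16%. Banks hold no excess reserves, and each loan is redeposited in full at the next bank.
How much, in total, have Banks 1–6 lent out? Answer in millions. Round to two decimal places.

$39.27 million

Bank i lends (1 − rr)^i of the original deposit: Bank 1 lends 9.705·0.8884 ≈ 8.6219, Bank 2 lends 9.705·0.8884² ≈ 7.6597, and so on.
Summing a geometric series: total = 9.705·[0.8884·(1 − 0.8884^6) / (1 − 0.8884)] ≈ 39.2742 million.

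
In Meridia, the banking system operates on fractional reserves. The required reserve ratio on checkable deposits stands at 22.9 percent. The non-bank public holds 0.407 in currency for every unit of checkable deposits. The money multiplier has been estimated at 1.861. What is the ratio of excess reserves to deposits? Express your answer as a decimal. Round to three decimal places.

0.120

Using m = 1.861. Since m = (1 + c)/(c + rr + e), the denominator satisfies c + rr + e = (1 + c)/m = (1 + 0.407) / 1.861 ≈ 0.756045.
With c = 0.407 and rr = 0.229, the ratio of excess reserves to deposits is 0.756045 − 0.407 − 0.229 = 0.120045.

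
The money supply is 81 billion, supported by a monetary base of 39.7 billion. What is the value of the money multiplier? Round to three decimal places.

2.040

The money multiplier is m = M / MB = 81 / 39.7 ≈ 2.04030.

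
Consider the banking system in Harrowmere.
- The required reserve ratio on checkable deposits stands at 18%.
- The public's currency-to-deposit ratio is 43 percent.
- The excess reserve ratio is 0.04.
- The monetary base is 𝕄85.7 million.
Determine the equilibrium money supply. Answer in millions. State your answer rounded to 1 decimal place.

𝕄188.5 million

The money multiplier is m = (1 + c) / (rr + e + c) = (1 + 0.43) / (0.18 + 0.04 + 0.43) = 2.2.
So M = m × MB = 2.2 × 85.7 = 188.54 million.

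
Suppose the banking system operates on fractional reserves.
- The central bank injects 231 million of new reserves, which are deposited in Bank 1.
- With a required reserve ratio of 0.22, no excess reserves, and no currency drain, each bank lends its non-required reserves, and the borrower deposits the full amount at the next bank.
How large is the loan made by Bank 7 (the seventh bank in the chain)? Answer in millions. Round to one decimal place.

Each bank lends a fraction (1 − rr) = 0.7800 of the deposit it receives, so Bank 7 receives 231·0.7800^6 and lends 231·0.7800^7 ≈ 40.5765 million.

40.6 million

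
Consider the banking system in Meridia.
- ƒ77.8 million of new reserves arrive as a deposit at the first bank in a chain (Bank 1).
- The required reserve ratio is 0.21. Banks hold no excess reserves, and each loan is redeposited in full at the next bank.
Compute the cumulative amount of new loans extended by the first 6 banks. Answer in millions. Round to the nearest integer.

Bank i lends (1 − rr)^i of the original deposit: Bank 1 lends 77.8·0.7900 = 61.4620, Bank 2 lends 77.8·0.7900² ≈ 48.5550, and so on.
Summing a geometric series: total = 77.8·[0.7900·(1 − 0.7900^6) / (1 − 0.7900)] ≈ 221.5303 million.

ƒ222 million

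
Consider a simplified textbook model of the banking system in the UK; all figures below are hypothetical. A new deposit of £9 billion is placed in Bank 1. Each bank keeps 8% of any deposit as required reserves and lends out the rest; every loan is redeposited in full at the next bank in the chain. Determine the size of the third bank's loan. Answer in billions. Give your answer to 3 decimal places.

Each bank lends a fraction (1 − rr) = 0.9200 of the deposit it receives, so Bank 3 receives 9·0.9200^2 and lends 9·0.9200^3 ≈ 7.0082 billion.

£7.008 billion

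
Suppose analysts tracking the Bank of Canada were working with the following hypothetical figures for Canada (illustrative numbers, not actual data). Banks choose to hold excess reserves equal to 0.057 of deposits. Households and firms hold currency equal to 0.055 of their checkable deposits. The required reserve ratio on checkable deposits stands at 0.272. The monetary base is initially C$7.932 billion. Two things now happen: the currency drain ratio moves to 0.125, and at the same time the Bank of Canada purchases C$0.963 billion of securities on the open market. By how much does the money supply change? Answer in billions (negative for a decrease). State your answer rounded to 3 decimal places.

C$0.249 billion

Before: m₁ = (1 + 0.055) / (0.272 + 0.057 + 0.055) ≈ 2.74740, MB₁ = 7.932, so M₁ = 2.74740 × 7.932 ≈ 21.7924 billion.
After: m₂ = (1 + 0.125) / (0.272 + 0.057 + 0.125) ≈ 2.47797, MB₂ = 7.932 + 0.963 = 8.895, so M₂ = 2.47797 × 8.895 ≈ 22.0415 billion.
ΔM = M₂ − M₁ = 22.0415 − 21.7924 = 0.2491 billion.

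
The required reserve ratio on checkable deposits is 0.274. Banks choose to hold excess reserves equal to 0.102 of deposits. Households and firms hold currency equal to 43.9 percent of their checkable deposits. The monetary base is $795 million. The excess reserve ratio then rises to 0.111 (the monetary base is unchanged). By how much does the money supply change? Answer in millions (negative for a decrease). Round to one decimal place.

Initially m₁ = (1 + 0.439) / (0.274 + 0.102 + 0.439) ≈ 1.76564, so M₁ = 1.76564 × 795 = 1403.6838 million.
After the change m₂ = (1 + 0.439) / (0.274 + 0.111 + 0.439) ≈ 1.74636, so M₂ = 1.74636 × 795 = 1388.3562 million.
ΔM = M₂ − M₁ = 1388.3562 − 1403.6838 = -15.3276 million.

-15.3 million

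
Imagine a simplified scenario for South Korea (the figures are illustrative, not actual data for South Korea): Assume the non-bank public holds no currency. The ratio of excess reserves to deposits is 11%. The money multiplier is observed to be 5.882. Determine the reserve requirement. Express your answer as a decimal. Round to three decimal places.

0.060

Using m = 5.882. Since m = (1 + c)/(c + rr + e), the denominator satisfies c + rr + e = (1 + c)/m = (1 + 0) / 5.882 ≈ 0.170010.
With c = 0 and e = 0.11, the reserve requirement is 0.170010 − 0 − 0.11 = 0.06001.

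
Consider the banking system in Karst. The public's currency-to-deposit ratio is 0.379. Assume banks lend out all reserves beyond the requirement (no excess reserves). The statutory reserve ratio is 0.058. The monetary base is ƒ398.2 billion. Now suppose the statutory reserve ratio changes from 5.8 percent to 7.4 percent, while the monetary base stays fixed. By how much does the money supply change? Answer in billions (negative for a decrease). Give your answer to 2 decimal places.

Initially m₁ = (1 + 0.379) / (0.058 + 0.379) ≈ 3.155606, so M₁ = 3.155606 × 398.2 ≈ 1256.5623 billion.
After the change m₂ = (1 + 0.379) / (0.074 + 0.379) ≈ 3.044150, so M₂ = 3.044150 × 398.2 ≈ 1212.1805 billion.
ΔM = M₂ − M₁ = 1212.1805 − 1256.5623 = -44.3818 billion.

-44.38 billion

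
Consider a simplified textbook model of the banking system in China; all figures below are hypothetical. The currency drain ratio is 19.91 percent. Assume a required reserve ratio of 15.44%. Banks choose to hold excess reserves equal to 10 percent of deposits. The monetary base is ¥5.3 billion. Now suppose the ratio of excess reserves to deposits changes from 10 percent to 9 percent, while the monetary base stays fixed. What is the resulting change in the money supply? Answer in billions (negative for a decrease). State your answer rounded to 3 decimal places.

¥0.316 billion

Initially m₁ = (1 + 0.1991) / (0.1544 + 0.1 + 0.1991) ≈ 2.64410, so M₁ = 2.64410 × 5.3 ≈ 14.0137 billion.
After the change m₂ = (1 + 0.1991) / (0.1544 + 0.09 + 0.1991) ≈ 2.70372, so M₂ = 2.70372 × 5.3 ≈ 14.3297 billion.
ΔM = M₂ − M₁ = 14.3297 − 14.0137 = 0.316 billion.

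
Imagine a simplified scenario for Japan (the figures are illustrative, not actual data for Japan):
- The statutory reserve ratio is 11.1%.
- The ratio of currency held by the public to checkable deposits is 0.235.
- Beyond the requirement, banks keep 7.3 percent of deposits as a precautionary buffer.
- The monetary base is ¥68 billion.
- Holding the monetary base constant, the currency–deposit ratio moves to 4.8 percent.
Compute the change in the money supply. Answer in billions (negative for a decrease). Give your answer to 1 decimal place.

Initially m₁ = (1 + 0.235) / (0.111 + 0.073 + 0.235) ≈ 2.9475, so M₁ = 2.9475 × 68 = 200.43 billion.
After the change m₂ = (1 + 0.048) / (0.111 + 0.073 + 0.048) ≈ 4.5172, so M₂ = 4.5172 × 68 = 307.1696 billion.
ΔM = M₂ − M₁ = 307.1696 − 200.43 = 106.7396 billion.

¥106.7 billion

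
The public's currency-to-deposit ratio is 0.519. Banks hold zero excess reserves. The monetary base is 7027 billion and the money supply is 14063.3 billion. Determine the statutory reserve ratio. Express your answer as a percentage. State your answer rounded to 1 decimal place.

Using m = M/MB = 14063.3/7027 ≈ 2.001323. Since m = (1 + c)/(c + rr + e), the denominator satisfies c + rr + e = (1 + c)/m = (1 + 0.519) / 2.001323 ≈ 0.758998.
With c = 0.519 and e = 0, the statutory reserve ratio is 0.758998 − 0.519 − 0 = 0.239998.

24.0%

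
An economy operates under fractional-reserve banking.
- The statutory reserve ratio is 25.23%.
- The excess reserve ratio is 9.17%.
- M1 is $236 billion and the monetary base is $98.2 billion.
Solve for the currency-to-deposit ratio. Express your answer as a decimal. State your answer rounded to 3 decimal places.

Using m = M/MB = 236/98.2 ≈ 2.403259. From m = (1 + c)/(c + rr + e), rearranging gives 1 + c = m·(c + rr + e), so c·(1 − m) = m·(rr + e) − 1.
Hence c = [m·(rr + e) − 1]/(1 − m) = [2.403259 × (0.2523 + 0.0917) − 1] / (1 − 2.403259) ≈ 0.123483.

0.123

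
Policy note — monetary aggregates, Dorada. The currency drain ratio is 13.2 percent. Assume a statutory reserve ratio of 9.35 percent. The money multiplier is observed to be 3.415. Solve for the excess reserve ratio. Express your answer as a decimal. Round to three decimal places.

0.106

Using m = 3.415. Since m = (1 + c)/(c + rr + e), the denominator satisfies c + rr + e = (1 + c)/m = (1 + 0.132) / 3.415 ≈ 0.331479.
With c = 0.132 and rr = 0.0935, the excess reserve ratio is 0.331479 − 0.132 − 0.0935 = 0.105979.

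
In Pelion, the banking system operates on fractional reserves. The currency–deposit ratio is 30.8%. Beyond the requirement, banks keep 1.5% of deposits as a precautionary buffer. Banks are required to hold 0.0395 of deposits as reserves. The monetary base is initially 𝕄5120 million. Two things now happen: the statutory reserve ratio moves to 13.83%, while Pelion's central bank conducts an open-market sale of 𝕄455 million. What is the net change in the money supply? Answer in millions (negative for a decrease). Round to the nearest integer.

-5247 million

Before: m₁ = (1 + 0.308) / (0.0395 + 0.015 + 0.308) ≈ 3.60828, MB₁ = 5120, so M₁ = 3.60828 × 5120 = 18474.3936 million.
After: m₂ = (1 + 0.308) / (0.1383 + 0.015 + 0.308) ≈ 2.83546, MB₂ = 5120 − 455 = 4665, so M₂ = 2.83546 × 4665 = 13227.4209 million.
ΔM = M₂ − M₁ = 13227.4209 − 18474.3936 = -5246.9727 million.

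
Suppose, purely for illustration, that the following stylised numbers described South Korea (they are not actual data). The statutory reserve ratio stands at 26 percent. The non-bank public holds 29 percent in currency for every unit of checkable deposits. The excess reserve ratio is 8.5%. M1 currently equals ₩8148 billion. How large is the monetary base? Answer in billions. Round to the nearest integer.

₩4011 billion

The money multiplier is m = (1 + c) / (rr + e + c) = (1 + 0.29) / (0.26 + 0.085 + 0.29) ≈ 2.03150.
MB = M / m = 8148 / 2.03150 ≈ 4010.8294 billion.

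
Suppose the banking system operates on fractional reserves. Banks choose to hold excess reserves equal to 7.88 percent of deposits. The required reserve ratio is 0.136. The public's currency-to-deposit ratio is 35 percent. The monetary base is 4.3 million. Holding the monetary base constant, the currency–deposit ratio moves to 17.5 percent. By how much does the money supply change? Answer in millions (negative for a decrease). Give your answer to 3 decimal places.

Initially m₁ = (1 + 0.35) / (0.136 + 0.0788 + 0.35) ≈ 2.39023, so M₁ = 2.39023 × 4.3 ≈ 10.278 million.
After the change m₂ = (1 + 0.175) / (0.136 + 0.0788 + 0.175) ≈ 3.01437, so M₂ = 3.01437 × 4.3 ≈ 12.9618 million.
ΔM = M₂ − M₁ = 12.9618 − 10.278 = 2.6838 million.

2.684 million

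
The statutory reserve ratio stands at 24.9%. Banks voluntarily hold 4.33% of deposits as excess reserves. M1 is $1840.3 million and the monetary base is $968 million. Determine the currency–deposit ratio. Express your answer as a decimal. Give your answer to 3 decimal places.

0.493

Using m = M/MB = 1840.3/968 ≈ 1.901136. From m = (1 + c)/(c + rr + e), rearranging gives 1 + c = m·(c + rr + e), so c·(1 − m) = m·(rr + e) − 1.
Hence c = [m·(rr + e) − 1]/(1 − m) = [1.901136 × (0.249 + 0.0433) − 1] / (1 − 1.901136) ≈ 0.493042.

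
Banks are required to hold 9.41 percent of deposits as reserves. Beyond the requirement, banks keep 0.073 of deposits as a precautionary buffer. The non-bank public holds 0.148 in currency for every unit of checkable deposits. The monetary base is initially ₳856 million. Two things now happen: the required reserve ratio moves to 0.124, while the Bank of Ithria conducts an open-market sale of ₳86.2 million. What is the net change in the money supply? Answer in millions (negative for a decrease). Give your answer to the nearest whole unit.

-557 million

Before: m₁ = (1 + 0.148) / (0.0941 + 0.073 + 0.148) ≈ 3.6433, MB₁ = 856, so M₁ = 3.6433 × 856 = 3118.6648 million.
After: m₂ = (1 + 0.148) / (0.124 + 0.073 + 0.148) ≈ 3.3275, MB₂ = 856 − 86.2 = 769.8, so M₂ = 3.3275 × 769.8 = 2561.5095 million.
ΔM = M₂ − M₁ = 2561.5095 − 3118.6648 = -557.1553 million.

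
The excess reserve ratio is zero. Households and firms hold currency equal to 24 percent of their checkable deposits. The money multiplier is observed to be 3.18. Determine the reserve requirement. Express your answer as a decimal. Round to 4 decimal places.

Using m = 3.18. Since m = (1 + c)/(c + rr + e), the denominator satisfies c + rr + e = (1 + c)/m = (1 + 0.24) / 3.18 ≈ 0.389937.
With c = 0.24 and e = 0, the reserve requirement is 0.389937 − 0.24 − 0 = 0.149937.

0.1499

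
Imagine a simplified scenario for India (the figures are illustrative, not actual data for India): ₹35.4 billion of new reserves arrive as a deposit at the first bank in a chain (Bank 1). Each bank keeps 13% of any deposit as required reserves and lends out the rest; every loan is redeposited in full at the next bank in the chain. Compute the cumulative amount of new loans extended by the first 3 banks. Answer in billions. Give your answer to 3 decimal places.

₹80.903 billion

Bank i lends (1 − rr)^i of the original deposit: Bank 1 lends 35.4·0.8700 = 30.7980, Bank 2 lends 35.4·0.8700² ≈ 26.7943, and so on.
Summing a geometric series: total = 35.4·[0.8700·(1 − 0.8700^3) / (1 − 0.8700)] ≈ 80.9033 billion.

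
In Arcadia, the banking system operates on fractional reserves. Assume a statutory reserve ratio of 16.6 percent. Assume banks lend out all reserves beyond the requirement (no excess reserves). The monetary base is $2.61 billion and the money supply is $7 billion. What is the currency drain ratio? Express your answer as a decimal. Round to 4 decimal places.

0.3298

Using m = M/MB = 7/2.61 ≈ 2.681992. From m = (1 + c)/(c + rr + e), rearranging gives 1 + c = m·(c + rr + e), so c·(1 − m) = m·(rr + e) − 1.
Hence c = [m·(rr + e) − 1]/(1 − m) = [2.681992 × (0.166 + 0) − 1] / (1 − 2.681992) ≈ 0.329841.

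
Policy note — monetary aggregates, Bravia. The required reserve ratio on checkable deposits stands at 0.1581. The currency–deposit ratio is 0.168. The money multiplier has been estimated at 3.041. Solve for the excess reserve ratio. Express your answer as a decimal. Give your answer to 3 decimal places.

0.058

Using m = 3.041. Since m = (1 + c)/(c + rr + e), the denominator satisfies c + rr + e = (1 + c)/m = (1 + 0.168) / 3.041 ≈ 0.384084.
With c = 0.168 and rr = 0.1581, the excess reserve ratio is 0.384084 − 0.168 − 0.1581 = 0.057984.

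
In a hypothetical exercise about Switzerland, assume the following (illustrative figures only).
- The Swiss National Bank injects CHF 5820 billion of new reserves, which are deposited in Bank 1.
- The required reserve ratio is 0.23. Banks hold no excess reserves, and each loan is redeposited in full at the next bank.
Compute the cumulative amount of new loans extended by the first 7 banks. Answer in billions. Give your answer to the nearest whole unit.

CHF 16357 billion

Bank i lends (1 − rr)^i of the original deposit: Bank 1 lends 5820·0.7700 = 4481.4000, Bank 2 lends 5820·0.7700² = 3450.6780, and so on.
Summing a geometric series: total = 5820·[0.7700·(1 − 0.7700^7) / (1 − 0.7700)] ≈ 16357.3977 billion.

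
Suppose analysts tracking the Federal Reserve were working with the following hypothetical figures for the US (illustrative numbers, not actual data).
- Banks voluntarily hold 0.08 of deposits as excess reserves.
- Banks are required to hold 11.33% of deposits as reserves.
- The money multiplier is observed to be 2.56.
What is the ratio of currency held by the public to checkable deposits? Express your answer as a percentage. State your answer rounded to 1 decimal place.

Using m = 2.56. From m = (1 + c)/(c + rr + e), rearranging gives 1 + c = m·(c + rr + e), so c·(1 − m) = m·(rr + e) − 1.
Hence c = [m·(rr + e) − 1]/(1 − m) = [2.56 × (0.1133 + 0.08) − 1] / (1 − 2.56) ≈ 0.323815.

32.4%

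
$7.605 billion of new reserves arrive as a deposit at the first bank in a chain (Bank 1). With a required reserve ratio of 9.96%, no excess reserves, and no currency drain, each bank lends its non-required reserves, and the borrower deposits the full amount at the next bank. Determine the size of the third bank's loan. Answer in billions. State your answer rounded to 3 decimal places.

$5.551 billion

Each bank lends a fraction (1 − rr) = 0.9004 of the deposit it receives, so Bank 3 receives 7.605·0.9004^2 and lends 7.605·0.9004^3 ≈ 5.5514 billion.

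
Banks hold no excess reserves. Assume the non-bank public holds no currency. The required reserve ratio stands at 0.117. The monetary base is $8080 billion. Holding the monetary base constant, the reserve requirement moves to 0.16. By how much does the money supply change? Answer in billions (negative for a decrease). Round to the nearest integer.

-18560 billion

Initially m₁ = 1 / (0.117) ≈ 8.54701, so M₁ = 8.54701 × 8080 = 69059.8408 billion.
After the change m₂ = 1 / (0.16) = 6.25, so M₂ = 6.25 × 8080 = 50500 billion.
ΔM = M₂ − M₁ = 50500 − 69059.8408 = -18559.8408 billion.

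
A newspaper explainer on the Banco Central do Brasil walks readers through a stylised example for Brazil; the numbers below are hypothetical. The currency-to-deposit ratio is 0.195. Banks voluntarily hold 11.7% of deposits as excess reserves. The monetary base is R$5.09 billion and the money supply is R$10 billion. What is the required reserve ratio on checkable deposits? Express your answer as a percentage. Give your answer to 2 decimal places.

29.63%

Using m = M/MB = 10/5.09 ≈ 1.964637. Since m = (1 + c)/(c + rr + e), the denominator satisfies c + rr + e = (1 + c)/m = (1 + 0.195) / 1.964637 ≈ 0.608255.
With c = 0.195 and e = 0.117, the required reserve ratio on checkable deposits is 0.608255 − 0.195 − 0.117 = 0.296255.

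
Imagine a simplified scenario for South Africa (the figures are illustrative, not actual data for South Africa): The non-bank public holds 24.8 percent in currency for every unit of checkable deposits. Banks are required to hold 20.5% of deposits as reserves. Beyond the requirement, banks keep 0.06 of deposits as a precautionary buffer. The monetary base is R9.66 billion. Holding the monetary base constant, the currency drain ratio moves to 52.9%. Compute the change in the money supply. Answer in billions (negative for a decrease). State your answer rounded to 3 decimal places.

-4.898 billion

Initially m₁ = (1 + 0.248) / (0.205 + 0.06 + 0.248) ≈ 2.43275, so M₁ = 2.43275 × 9.66 ≈ 23.5004 billion.
After the change m₂ = (1 + 0.529) / (0.205 + 0.06 + 0.529) ≈ 1.92569, so M₂ = 1.92569 × 9.66 ≈ 18.6022 billion.
ΔM = M₂ − M₁ = 18.6022 − 23.5004 = -4.8982 billion.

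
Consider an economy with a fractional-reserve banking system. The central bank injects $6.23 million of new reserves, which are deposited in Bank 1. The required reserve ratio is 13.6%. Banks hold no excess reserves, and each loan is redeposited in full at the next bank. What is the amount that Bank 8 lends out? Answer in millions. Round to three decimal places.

Each bank lends a fraction (1 − rr) = 0.8640 of the deposit it receives, so Bank 8 receives 6.23·0.8640^7 and lends 6.23·0.8640^8 ≈ 1.9346 million.

$1.935 million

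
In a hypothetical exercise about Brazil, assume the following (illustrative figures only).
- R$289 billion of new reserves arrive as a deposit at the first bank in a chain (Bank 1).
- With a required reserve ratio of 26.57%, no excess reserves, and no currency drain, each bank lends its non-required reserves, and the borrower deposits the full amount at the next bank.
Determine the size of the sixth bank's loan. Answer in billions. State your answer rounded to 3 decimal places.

R$45.304 billion

Each bank lends a fraction (1 − rr) = 0.7343 of the deposit it receives, so Bank 6 receives 289·0.7343^5 and lends 289·0.7343^6 ≈ 45.3043 billion.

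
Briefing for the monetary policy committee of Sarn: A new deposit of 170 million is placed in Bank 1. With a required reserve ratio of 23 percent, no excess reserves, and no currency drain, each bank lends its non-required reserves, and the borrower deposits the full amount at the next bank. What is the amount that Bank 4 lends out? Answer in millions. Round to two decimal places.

Each bank lends a fraction (1 − rr) = 0.7700 of the deposit it receives, so Bank 4 receives 170·0.7700^3 and lends 170·0.7700^4 ≈ 59.7602 million.

59.76 million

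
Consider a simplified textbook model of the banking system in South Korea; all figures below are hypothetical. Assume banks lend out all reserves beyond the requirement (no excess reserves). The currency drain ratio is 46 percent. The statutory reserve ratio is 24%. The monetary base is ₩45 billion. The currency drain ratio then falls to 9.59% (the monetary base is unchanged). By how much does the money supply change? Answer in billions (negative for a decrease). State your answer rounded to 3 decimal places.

₩52.959 billion

Initially m₁ = (1 + 0.46) / (0.24 + 0.46) ≈ 2.085714, so M₁ = 2.085714 × 45 ≈ 93.8571 billion.
After the change m₂ = (1 + 0.0959) / (0.24 + 0.0959) ≈ 3.262578, so M₂ = 3.262578 × 45 ≈ 146.816 billion.
ΔM = M₂ − M₁ = 146.816 − 93.8571 = 52.9589 billion.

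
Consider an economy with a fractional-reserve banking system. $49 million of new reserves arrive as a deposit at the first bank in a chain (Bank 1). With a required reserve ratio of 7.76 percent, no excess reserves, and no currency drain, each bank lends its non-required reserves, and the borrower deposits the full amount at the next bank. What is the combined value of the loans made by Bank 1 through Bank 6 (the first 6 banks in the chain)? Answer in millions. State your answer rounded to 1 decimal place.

$223.7 million

Bank i lends (1 − rr)^i of the original deposit: Bank 1 lends 49·0.9224 = 45.1976, Bank 2 lends 49·0.9224² ≈ 41.6903, and so on.
Summing a geometric series: total = 49·[0.9224·(1 − 0.9224^6) / (1 − 0.9224)] ≈ 223.7119 million.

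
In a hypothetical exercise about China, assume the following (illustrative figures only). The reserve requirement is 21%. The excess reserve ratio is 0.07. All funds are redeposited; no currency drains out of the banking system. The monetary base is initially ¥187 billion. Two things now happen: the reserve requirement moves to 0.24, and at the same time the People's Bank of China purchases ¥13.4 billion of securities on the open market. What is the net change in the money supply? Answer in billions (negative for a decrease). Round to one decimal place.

Before: m₁ = 1 / (0.21 + 0.07) ≈ 3.57143, MB₁ = 187, so M₁ = 3.57143 × 187 ≈ 667.8574 billion.
After: m₂ = 1 / (0.24 + 0.07) ≈ 3.22581, MB₂ = 187 + 13.4 = 200.4, so M₂ = 3.22581 × 200.4 ≈ 646.4523 billion.
ΔM = M₂ − M₁ = 646.4523 − 667.8574 = -21.4051 billion.

-21.4 billion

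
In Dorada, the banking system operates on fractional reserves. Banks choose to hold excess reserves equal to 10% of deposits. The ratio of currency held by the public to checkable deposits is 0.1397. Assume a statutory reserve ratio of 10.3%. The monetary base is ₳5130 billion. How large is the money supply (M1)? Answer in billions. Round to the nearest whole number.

₳17061 billion

The money multiplier is m = (1 + c) / (rr + e + c) = (1 + 0.1397) / (0.103 + 0.1 + 0.1397) ≈ 3.32565.
So M = m × MB = 3.32565 × 5130 = 17060.5845 billion.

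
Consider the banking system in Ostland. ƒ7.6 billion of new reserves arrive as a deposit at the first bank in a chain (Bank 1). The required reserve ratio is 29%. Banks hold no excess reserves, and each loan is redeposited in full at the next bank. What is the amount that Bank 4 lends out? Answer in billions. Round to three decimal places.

ƒ1.931 billion

Each bank lends a fraction (1 − rr) = 0.7100 of the deposit it receives, so Bank 4 receives 7.6·0.7100^3 and lends 7.6·0.7100^4 ≈ 1.9313 billion.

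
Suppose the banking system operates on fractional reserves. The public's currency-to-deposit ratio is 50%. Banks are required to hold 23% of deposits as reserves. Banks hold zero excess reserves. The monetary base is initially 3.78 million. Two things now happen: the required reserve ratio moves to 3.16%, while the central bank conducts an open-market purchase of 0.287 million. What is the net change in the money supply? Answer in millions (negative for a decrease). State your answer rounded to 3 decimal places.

3.709 million

Before: m₁ = (1 + 0.5) / (0.23 + 0.5) ≈ 2.05479, MB₁ = 3.78, so M₁ = 2.05479 × 3.78 ≈ 7.7671 million.
After: m₂ = (1 + 0.5) / (0.0316 + 0.5) ≈ 2.82167, MB₂ = 3.78 + 0.287 = 4.067, so M₂ = 2.82167 × 4.067 ≈ 11.4757 million.
ΔM = M₂ − M₁ = 11.4757 − 7.7671 = 3.7086 million.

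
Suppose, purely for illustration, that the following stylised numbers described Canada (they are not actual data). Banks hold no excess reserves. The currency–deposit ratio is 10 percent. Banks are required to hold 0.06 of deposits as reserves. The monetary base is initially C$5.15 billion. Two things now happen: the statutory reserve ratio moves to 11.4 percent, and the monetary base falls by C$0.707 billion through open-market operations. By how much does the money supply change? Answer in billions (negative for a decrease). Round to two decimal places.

-12.57 billion

Before: m₁ = (1 + 0.1) / (0.06 + 0.1) = 6.8750, MB₁ = 5.15, so M₁ = 6.8750 × 5.15 ≈ 35.4062 billion.
After: m₂ = (1 + 0.1) / (0.114 + 0.1) ≈ 5.1402, MB₂ = 5.15 − 0.707 = 4.443, so M₂ = 5.1402 × 4.443 ≈ 22.8379 billion.
ΔM = M₂ − M₁ = 22.8379 − 35.4062 = -12.5683 billion.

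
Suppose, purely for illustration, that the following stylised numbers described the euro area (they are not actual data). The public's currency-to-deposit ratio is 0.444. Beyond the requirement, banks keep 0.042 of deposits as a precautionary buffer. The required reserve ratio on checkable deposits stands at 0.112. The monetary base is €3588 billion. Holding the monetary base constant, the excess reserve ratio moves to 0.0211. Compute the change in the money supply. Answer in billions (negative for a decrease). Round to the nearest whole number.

Initially m₁ = (1 + 0.444) / (0.112 + 0.042 + 0.444) ≈ 2.41472, so M₁ = 2.41472 × 3588 ≈ 8664.0154 billion.
After the change m₂ = (1 + 0.444) / (0.112 + 0.0211 + 0.444) ≈ 2.50217, so M₂ = 2.50217 × 3588 ≈ 8977.786 billion.
ΔM = M₂ − M₁ = 8977.786 − 8664.0154 = 313.7706 billion.

€314 billion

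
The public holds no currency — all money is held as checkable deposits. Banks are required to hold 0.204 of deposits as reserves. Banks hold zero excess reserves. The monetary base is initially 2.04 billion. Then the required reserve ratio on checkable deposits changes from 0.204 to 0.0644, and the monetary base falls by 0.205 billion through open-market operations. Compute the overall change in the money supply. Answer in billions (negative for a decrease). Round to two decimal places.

Before: m₁ = 1 / (0.204) ≈ 4.9020, MB₁ = 2.04, so M₁ = 4.9020 × 2.04 ≈ 10.0001 billion.
After: m₂ = 1 / (0.0644) ≈ 15.5280, MB₂ = 2.04 − 0.205 = 1.835, so M₂ = 15.5280 × 1.835 ≈ 28.4939 billion.
ΔM = M₂ − M₁ = 28.4939 − 10.0001 = 18.4938 billion.

18.49 billion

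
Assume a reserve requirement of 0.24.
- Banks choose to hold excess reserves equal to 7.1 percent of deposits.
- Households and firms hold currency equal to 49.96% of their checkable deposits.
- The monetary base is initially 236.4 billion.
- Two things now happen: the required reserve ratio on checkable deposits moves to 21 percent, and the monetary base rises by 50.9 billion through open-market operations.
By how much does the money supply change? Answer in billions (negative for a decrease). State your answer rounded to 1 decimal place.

Before: m₁ = (1 + 0.4996) / (0.24 + 0.071 + 0.4996) ≈ 1.84999, MB₁ = 236.4, so M₁ = 1.84999 × 236.4 ≈ 437.3376 billion.
After: m₂ = (1 + 0.4996) / (0.21 + 0.071 + 0.4996) ≈ 1.92109, MB₂ = 236.4 + 50.9 = 287.3, so M₂ = 1.92109 × 287.3 ≈ 551.9292 billion.
ΔM = M₂ − M₁ = 551.9292 − 437.3376 = 114.5916 billion.

114.6 billion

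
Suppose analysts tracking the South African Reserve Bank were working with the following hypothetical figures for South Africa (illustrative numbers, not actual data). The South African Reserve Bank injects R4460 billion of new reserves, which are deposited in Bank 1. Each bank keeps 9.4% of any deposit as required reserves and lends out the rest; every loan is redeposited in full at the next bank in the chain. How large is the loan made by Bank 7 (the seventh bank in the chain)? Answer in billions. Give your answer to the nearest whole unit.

Each bank lends a fraction (1 − rr) = 0.9060 of the deposit it receives, so Bank 7 receives 4460·0.9060^6 and lends 4460·0.9060^7 ≈ 2234.7670 billion.

R2235 billion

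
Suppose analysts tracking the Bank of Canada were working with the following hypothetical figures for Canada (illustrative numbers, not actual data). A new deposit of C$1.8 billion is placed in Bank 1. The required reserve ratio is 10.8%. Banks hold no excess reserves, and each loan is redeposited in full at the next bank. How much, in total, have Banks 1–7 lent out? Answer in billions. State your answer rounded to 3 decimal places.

C$8.187 billion

Bank i lends (1 − rr)^i of the original deposit: Bank 1 lends 1.8·0.8920 = 1.6056, Bank 2 lends 1.8·0.8920² ≈ 1.4322, and so on.
Summing a geometric series: total = 1.8·[0.8920·(1 − 0.8920^7) / (1 − 0.8920)] ≈ 8.1868 billion.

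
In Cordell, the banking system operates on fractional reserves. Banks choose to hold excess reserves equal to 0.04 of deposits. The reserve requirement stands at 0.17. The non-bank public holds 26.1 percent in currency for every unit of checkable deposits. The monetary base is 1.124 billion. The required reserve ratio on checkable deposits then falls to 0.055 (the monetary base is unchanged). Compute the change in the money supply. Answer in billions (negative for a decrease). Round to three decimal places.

Initially m₁ = (1 + 0.261) / (0.17 + 0.04 + 0.261) ≈ 2.67728, so M₁ = 2.67728 × 1.124 ≈ 3.0093 billion.
After the change m₂ = (1 + 0.261) / (0.055 + 0.04 + 0.261) ≈ 3.54213, so M₂ = 3.54213 × 1.124 ≈ 3.9814 billion.
ΔM = M₂ − M₁ = 3.9814 − 3.0093 = 0.9721 billion.

0.972 billion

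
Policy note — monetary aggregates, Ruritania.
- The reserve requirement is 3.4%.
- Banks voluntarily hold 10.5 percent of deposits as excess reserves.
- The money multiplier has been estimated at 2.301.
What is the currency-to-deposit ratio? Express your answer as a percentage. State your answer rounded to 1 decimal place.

Using m = 2.301. From m = (1 + c)/(c + rr + e), rearranging gives 1 + c = m·(c + rr + e), so c·(1 − m) = m·(rr + e) − 1.
Hence c = [m·(rr + e) − 1]/(1 − m) = [2.301 × (0.034 + 0.105) − 1] / (1 − 2.301) ≈ 0.522799.

52.3%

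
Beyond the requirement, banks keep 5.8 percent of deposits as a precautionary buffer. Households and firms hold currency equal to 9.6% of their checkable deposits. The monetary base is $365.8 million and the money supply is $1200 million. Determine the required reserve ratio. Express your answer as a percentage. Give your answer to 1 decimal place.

Using m = M/MB = 1200/365.8 ≈ 3.280481. Since m = (1 + c)/(c + rr + e), the denominator satisfies c + rr + e = (1 + c)/m = (1 + 0.096) / 3.280481 ≈ 0.334097.
With c = 0.096 and e = 0.058, the required reserve ratio is 0.334097 − 0.096 − 0.058 = 0.180097.

18.0%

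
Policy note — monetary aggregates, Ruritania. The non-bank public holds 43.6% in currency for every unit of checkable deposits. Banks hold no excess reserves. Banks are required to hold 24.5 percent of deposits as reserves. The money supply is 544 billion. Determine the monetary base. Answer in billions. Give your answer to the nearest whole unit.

The money multiplier is m = (1 + c) / (rr + c) = (1 + 0.436) / (0.245 + 0.436) ≈ 2.1087.
MB = M / m = 544 / 2.1087 ≈ 257.9788 billion.

258 billion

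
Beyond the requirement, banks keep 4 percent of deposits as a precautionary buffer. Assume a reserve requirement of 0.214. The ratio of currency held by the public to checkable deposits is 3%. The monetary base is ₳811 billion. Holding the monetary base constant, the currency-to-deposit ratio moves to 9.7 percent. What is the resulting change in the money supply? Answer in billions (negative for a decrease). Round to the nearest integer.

-407 billion

Initially m₁ = (1 + 0.03) / (0.214 + 0.04 + 0.03) ≈ 3.6268, so M₁ = 3.6268 × 811 = 2941.3348 billion.
After the change m₂ = (1 + 0.097) / (0.214 + 0.04 + 0.097) ≈ 3.1254, so M₂ = 3.1254 × 811 = 2534.6994 billion.
ΔM = M₂ − M₁ = 2534.6994 − 2941.3348 = -406.6354 billion.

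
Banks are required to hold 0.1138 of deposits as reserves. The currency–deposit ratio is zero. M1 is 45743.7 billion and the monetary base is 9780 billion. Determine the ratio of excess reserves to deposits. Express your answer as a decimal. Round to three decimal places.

0.100

Using m = M/MB = 45743.7/9780 ≈ 4.677270. Since m = (1 + c)/(c + rr + e), the denominator satisfies c + rr + e = (1 + c)/m = (1 + 0) / 4.677270 ≈ 0.213800.
With c = 0 and rr = 0.1138, the ratio of excess reserves to deposits is 0.213800 − 0 − 0.1138 = 0.1.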